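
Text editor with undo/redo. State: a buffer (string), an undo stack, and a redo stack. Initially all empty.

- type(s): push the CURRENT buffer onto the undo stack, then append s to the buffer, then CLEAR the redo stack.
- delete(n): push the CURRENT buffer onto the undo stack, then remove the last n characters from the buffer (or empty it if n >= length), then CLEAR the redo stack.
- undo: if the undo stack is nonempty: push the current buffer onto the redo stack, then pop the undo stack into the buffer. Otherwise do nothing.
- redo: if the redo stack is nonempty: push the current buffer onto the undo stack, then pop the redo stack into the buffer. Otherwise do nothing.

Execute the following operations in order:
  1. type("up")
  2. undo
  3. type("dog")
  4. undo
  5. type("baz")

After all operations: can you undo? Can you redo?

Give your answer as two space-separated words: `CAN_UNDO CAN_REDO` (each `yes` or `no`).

After op 1 (type): buf='up' undo_depth=1 redo_depth=0
After op 2 (undo): buf='(empty)' undo_depth=0 redo_depth=1
After op 3 (type): buf='dog' undo_depth=1 redo_depth=0
After op 4 (undo): buf='(empty)' undo_depth=0 redo_depth=1
After op 5 (type): buf='baz' undo_depth=1 redo_depth=0

Answer: yes no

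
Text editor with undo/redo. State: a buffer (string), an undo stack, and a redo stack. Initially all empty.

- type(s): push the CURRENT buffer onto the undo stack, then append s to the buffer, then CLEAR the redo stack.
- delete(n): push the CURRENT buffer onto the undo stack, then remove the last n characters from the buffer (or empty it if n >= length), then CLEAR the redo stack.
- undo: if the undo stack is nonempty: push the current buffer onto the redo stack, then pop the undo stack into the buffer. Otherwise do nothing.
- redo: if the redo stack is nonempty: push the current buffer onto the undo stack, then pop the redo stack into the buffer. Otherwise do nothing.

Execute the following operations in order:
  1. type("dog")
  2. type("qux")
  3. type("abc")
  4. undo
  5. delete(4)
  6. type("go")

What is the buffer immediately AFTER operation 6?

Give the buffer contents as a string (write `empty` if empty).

Answer: dogo

Derivation:
After op 1 (type): buf='dog' undo_depth=1 redo_depth=0
After op 2 (type): buf='dogqux' undo_depth=2 redo_depth=0
After op 3 (type): buf='dogquxabc' undo_depth=3 redo_depth=0
After op 4 (undo): buf='dogqux' undo_depth=2 redo_depth=1
After op 5 (delete): buf='do' undo_depth=3 redo_depth=0
After op 6 (type): buf='dogo' undo_depth=4 redo_depth=0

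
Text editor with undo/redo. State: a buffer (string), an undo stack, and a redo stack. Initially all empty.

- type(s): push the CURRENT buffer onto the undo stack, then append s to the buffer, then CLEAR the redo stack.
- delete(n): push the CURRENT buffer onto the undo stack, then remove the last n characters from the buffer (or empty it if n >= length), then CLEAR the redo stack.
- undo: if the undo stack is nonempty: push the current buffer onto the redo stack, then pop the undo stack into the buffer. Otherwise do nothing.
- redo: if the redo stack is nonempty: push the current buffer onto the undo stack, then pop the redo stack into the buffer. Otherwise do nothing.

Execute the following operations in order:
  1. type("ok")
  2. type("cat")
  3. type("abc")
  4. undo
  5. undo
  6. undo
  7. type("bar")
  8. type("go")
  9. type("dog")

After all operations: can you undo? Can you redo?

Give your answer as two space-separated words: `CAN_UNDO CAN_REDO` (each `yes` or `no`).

After op 1 (type): buf='ok' undo_depth=1 redo_depth=0
After op 2 (type): buf='okcat' undo_depth=2 redo_depth=0
After op 3 (type): buf='okcatabc' undo_depth=3 redo_depth=0
After op 4 (undo): buf='okcat' undo_depth=2 redo_depth=1
After op 5 (undo): buf='ok' undo_depth=1 redo_depth=2
After op 6 (undo): buf='(empty)' undo_depth=0 redo_depth=3
After op 7 (type): buf='bar' undo_depth=1 redo_depth=0
After op 8 (type): buf='bargo' undo_depth=2 redo_depth=0
After op 9 (type): buf='bargodog' undo_depth=3 redo_depth=0

Answer: yes no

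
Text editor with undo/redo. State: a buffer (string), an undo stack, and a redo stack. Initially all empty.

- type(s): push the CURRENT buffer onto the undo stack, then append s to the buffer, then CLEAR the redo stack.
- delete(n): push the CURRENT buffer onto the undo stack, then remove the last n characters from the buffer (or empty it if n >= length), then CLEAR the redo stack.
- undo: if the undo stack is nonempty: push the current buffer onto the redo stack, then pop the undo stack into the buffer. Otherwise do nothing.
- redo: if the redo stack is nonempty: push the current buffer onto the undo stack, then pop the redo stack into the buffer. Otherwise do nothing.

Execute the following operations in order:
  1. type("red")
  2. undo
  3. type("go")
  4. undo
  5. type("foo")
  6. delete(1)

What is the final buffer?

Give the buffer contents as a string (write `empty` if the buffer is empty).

Answer: fo

Derivation:
After op 1 (type): buf='red' undo_depth=1 redo_depth=0
After op 2 (undo): buf='(empty)' undo_depth=0 redo_depth=1
After op 3 (type): buf='go' undo_depth=1 redo_depth=0
After op 4 (undo): buf='(empty)' undo_depth=0 redo_depth=1
After op 5 (type): buf='foo' undo_depth=1 redo_depth=0
After op 6 (delete): buf='fo' undo_depth=2 redo_depth=0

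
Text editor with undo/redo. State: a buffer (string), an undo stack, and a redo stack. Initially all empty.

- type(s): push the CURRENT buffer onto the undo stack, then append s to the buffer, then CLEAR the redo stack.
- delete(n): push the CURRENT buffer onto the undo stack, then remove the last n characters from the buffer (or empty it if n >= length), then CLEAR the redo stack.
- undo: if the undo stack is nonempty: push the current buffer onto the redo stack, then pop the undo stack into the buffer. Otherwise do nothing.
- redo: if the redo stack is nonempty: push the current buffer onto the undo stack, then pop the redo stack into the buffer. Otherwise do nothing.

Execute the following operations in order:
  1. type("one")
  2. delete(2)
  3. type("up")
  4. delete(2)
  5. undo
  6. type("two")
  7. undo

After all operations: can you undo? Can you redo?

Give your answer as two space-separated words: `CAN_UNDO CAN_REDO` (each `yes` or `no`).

After op 1 (type): buf='one' undo_depth=1 redo_depth=0
After op 2 (delete): buf='o' undo_depth=2 redo_depth=0
After op 3 (type): buf='oup' undo_depth=3 redo_depth=0
After op 4 (delete): buf='o' undo_depth=4 redo_depth=0
After op 5 (undo): buf='oup' undo_depth=3 redo_depth=1
After op 6 (type): buf='ouptwo' undo_depth=4 redo_depth=0
After op 7 (undo): buf='oup' undo_depth=3 redo_depth=1

Answer: yes yes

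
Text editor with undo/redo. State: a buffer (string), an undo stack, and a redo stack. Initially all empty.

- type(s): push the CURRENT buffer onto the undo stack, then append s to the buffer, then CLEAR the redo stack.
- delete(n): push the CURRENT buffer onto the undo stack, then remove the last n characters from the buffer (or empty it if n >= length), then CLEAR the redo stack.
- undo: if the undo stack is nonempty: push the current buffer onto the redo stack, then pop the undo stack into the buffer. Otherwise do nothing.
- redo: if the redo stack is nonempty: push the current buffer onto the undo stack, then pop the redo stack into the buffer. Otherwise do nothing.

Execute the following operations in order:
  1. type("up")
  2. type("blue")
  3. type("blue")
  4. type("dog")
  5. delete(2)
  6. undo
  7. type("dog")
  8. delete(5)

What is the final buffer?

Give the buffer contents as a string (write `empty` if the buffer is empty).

Answer: upblueblued

Derivation:
After op 1 (type): buf='up' undo_depth=1 redo_depth=0
After op 2 (type): buf='upblue' undo_depth=2 redo_depth=0
After op 3 (type): buf='upblueblue' undo_depth=3 redo_depth=0
After op 4 (type): buf='upbluebluedog' undo_depth=4 redo_depth=0
After op 5 (delete): buf='upblueblued' undo_depth=5 redo_depth=0
After op 6 (undo): buf='upbluebluedog' undo_depth=4 redo_depth=1
After op 7 (type): buf='upbluebluedogdog' undo_depth=5 redo_depth=0
After op 8 (delete): buf='upblueblued' undo_depth=6 redo_depth=0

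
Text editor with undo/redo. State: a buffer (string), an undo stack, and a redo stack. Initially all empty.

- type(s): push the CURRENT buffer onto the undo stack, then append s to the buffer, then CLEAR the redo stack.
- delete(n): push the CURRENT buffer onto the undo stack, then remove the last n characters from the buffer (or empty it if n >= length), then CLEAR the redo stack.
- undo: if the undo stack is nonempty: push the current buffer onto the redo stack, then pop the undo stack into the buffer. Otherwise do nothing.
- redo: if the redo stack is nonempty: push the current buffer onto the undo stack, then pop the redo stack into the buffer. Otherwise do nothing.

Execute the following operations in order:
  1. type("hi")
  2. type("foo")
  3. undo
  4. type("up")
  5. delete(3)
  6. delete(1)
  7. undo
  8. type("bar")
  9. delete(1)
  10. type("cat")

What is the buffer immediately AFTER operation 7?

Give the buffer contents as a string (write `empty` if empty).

After op 1 (type): buf='hi' undo_depth=1 redo_depth=0
After op 2 (type): buf='hifoo' undo_depth=2 redo_depth=0
After op 3 (undo): buf='hi' undo_depth=1 redo_depth=1
After op 4 (type): buf='hiup' undo_depth=2 redo_depth=0
After op 5 (delete): buf='h' undo_depth=3 redo_depth=0
After op 6 (delete): buf='(empty)' undo_depth=4 redo_depth=0
After op 7 (undo): buf='h' undo_depth=3 redo_depth=1

Answer: h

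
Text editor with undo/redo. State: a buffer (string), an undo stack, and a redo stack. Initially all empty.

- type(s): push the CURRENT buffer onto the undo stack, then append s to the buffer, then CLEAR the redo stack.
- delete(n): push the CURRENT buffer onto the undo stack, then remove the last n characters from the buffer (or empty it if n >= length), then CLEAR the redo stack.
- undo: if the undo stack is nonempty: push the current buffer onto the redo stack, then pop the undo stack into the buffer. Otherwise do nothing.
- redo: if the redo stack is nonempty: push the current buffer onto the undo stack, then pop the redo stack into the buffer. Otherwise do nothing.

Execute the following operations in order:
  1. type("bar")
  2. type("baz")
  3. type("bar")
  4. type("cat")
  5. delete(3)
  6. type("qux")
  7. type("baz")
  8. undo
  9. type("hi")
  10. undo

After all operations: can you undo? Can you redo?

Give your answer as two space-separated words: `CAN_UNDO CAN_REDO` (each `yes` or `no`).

Answer: yes yes

Derivation:
After op 1 (type): buf='bar' undo_depth=1 redo_depth=0
After op 2 (type): buf='barbaz' undo_depth=2 redo_depth=0
After op 3 (type): buf='barbazbar' undo_depth=3 redo_depth=0
After op 4 (type): buf='barbazbarcat' undo_depth=4 redo_depth=0
After op 5 (delete): buf='barbazbar' undo_depth=5 redo_depth=0
After op 6 (type): buf='barbazbarqux' undo_depth=6 redo_depth=0
After op 7 (type): buf='barbazbarquxbaz' undo_depth=7 redo_depth=0
After op 8 (undo): buf='barbazbarqux' undo_depth=6 redo_depth=1
After op 9 (type): buf='barbazbarquxhi' undo_depth=7 redo_depth=0
After op 10 (undo): buf='barbazbarqux' undo_depth=6 redo_depth=1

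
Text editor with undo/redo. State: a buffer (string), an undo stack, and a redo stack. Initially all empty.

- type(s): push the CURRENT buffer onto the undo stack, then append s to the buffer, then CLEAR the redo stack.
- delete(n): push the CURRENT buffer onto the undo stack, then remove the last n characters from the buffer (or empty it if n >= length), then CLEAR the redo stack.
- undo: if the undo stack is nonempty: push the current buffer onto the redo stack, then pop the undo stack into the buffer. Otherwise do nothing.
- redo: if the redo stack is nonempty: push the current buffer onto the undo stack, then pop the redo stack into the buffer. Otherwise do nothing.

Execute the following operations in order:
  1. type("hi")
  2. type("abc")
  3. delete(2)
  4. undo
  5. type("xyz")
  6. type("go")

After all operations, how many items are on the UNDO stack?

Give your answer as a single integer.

Answer: 4

Derivation:
After op 1 (type): buf='hi' undo_depth=1 redo_depth=0
After op 2 (type): buf='hiabc' undo_depth=2 redo_depth=0
After op 3 (delete): buf='hia' undo_depth=3 redo_depth=0
After op 4 (undo): buf='hiabc' undo_depth=2 redo_depth=1
After op 5 (type): buf='hiabcxyz' undo_depth=3 redo_depth=0
After op 6 (type): buf='hiabcxyzgo' undo_depth=4 redo_depth=0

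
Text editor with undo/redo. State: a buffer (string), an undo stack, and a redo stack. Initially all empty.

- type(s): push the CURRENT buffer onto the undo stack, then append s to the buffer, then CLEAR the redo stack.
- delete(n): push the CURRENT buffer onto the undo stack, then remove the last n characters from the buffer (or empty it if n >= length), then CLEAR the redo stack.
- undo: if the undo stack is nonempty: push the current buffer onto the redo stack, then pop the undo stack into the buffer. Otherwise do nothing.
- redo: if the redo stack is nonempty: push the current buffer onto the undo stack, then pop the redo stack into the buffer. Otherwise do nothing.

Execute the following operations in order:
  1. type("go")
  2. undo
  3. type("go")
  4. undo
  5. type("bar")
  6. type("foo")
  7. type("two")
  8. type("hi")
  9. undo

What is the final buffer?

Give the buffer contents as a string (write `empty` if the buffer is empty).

After op 1 (type): buf='go' undo_depth=1 redo_depth=0
After op 2 (undo): buf='(empty)' undo_depth=0 redo_depth=1
After op 3 (type): buf='go' undo_depth=1 redo_depth=0
After op 4 (undo): buf='(empty)' undo_depth=0 redo_depth=1
After op 5 (type): buf='bar' undo_depth=1 redo_depth=0
After op 6 (type): buf='barfoo' undo_depth=2 redo_depth=0
After op 7 (type): buf='barfootwo' undo_depth=3 redo_depth=0
After op 8 (type): buf='barfootwohi' undo_depth=4 redo_depth=0
After op 9 (undo): buf='barfootwo' undo_depth=3 redo_depth=1

Answer: barfootwo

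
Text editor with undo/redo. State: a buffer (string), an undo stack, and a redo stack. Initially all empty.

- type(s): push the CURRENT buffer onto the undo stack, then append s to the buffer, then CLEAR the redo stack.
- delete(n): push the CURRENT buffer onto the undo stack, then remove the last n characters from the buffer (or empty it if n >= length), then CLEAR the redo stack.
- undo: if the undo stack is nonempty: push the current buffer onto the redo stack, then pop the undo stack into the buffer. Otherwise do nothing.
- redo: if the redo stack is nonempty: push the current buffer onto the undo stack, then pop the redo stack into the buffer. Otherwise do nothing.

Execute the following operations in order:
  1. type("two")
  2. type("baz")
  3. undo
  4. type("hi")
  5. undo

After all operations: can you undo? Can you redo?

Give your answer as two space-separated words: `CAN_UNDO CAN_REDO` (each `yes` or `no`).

Answer: yes yes

Derivation:
After op 1 (type): buf='two' undo_depth=1 redo_depth=0
After op 2 (type): buf='twobaz' undo_depth=2 redo_depth=0
After op 3 (undo): buf='two' undo_depth=1 redo_depth=1
After op 4 (type): buf='twohi' undo_depth=2 redo_depth=0
After op 5 (undo): buf='two' undo_depth=1 redo_depth=1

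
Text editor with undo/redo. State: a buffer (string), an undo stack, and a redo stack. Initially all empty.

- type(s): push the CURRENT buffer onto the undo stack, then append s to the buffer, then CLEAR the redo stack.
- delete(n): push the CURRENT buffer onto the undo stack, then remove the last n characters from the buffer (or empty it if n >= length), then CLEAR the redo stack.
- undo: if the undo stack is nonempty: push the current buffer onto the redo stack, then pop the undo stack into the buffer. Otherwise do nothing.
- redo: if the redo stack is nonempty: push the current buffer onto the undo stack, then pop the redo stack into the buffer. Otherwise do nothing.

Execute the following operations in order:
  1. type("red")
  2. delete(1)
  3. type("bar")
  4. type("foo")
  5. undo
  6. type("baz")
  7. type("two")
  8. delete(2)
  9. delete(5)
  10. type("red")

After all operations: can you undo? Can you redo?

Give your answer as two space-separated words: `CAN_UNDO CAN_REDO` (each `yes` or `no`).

After op 1 (type): buf='red' undo_depth=1 redo_depth=0
After op 2 (delete): buf='re' undo_depth=2 redo_depth=0
After op 3 (type): buf='rebar' undo_depth=3 redo_depth=0
After op 4 (type): buf='rebarfoo' undo_depth=4 redo_depth=0
After op 5 (undo): buf='rebar' undo_depth=3 redo_depth=1
After op 6 (type): buf='rebarbaz' undo_depth=4 redo_depth=0
After op 7 (type): buf='rebarbaztwo' undo_depth=5 redo_depth=0
After op 8 (delete): buf='rebarbazt' undo_depth=6 redo_depth=0
After op 9 (delete): buf='reba' undo_depth=7 redo_depth=0
After op 10 (type): buf='rebared' undo_depth=8 redo_depth=0

Answer: yes no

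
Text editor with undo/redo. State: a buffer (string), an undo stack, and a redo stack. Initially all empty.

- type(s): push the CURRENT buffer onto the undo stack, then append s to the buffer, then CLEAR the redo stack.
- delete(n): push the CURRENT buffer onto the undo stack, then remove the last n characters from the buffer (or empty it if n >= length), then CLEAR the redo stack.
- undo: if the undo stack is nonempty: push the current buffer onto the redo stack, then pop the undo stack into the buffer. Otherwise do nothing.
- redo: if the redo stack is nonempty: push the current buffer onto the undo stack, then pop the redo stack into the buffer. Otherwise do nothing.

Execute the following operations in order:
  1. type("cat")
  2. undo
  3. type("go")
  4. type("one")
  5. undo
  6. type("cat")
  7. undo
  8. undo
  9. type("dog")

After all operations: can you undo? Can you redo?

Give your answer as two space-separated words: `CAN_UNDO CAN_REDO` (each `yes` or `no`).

Answer: yes no

Derivation:
After op 1 (type): buf='cat' undo_depth=1 redo_depth=0
After op 2 (undo): buf='(empty)' undo_depth=0 redo_depth=1
After op 3 (type): buf='go' undo_depth=1 redo_depth=0
After op 4 (type): buf='goone' undo_depth=2 redo_depth=0
After op 5 (undo): buf='go' undo_depth=1 redo_depth=1
After op 6 (type): buf='gocat' undo_depth=2 redo_depth=0
After op 7 (undo): buf='go' undo_depth=1 redo_depth=1
After op 8 (undo): buf='(empty)' undo_depth=0 redo_depth=2
After op 9 (type): buf='dog' undo_depth=1 redo_depth=0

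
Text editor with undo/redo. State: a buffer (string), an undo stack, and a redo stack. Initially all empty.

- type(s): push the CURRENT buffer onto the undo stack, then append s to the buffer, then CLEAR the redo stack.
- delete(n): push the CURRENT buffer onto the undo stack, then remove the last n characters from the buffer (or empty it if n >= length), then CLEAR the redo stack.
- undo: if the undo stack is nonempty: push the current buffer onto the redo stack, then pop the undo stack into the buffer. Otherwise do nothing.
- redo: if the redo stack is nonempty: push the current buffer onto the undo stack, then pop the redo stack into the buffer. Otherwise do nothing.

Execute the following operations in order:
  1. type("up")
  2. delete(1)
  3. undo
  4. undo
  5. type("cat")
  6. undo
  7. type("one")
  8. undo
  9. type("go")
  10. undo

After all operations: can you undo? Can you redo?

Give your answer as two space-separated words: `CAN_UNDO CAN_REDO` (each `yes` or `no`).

After op 1 (type): buf='up' undo_depth=1 redo_depth=0
After op 2 (delete): buf='u' undo_depth=2 redo_depth=0
After op 3 (undo): buf='up' undo_depth=1 redo_depth=1
After op 4 (undo): buf='(empty)' undo_depth=0 redo_depth=2
After op 5 (type): buf='cat' undo_depth=1 redo_depth=0
After op 6 (undo): buf='(empty)' undo_depth=0 redo_depth=1
After op 7 (type): buf='one' undo_depth=1 redo_depth=0
After op 8 (undo): buf='(empty)' undo_depth=0 redo_depth=1
After op 9 (type): buf='go' undo_depth=1 redo_depth=0
After op 10 (undo): buf='(empty)' undo_depth=0 redo_depth=1

Answer: no yes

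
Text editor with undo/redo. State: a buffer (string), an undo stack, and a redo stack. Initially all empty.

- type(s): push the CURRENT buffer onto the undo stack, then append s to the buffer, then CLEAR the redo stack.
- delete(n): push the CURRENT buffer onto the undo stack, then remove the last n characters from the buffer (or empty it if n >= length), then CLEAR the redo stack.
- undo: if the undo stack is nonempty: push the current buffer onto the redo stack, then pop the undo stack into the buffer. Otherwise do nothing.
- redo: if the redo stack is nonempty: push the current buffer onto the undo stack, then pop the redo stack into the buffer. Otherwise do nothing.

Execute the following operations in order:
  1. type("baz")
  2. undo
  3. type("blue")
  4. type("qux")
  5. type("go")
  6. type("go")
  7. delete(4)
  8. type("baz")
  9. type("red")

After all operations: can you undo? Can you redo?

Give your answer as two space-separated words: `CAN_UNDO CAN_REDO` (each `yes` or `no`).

Answer: yes no

Derivation:
After op 1 (type): buf='baz' undo_depth=1 redo_depth=0
After op 2 (undo): buf='(empty)' undo_depth=0 redo_depth=1
After op 3 (type): buf='blue' undo_depth=1 redo_depth=0
After op 4 (type): buf='bluequx' undo_depth=2 redo_depth=0
After op 5 (type): buf='bluequxgo' undo_depth=3 redo_depth=0
After op 6 (type): buf='bluequxgogo' undo_depth=4 redo_depth=0
After op 7 (delete): buf='bluequx' undo_depth=5 redo_depth=0
After op 8 (type): buf='bluequxbaz' undo_depth=6 redo_depth=0
After op 9 (type): buf='bluequxbazred' undo_depth=7 redo_depth=0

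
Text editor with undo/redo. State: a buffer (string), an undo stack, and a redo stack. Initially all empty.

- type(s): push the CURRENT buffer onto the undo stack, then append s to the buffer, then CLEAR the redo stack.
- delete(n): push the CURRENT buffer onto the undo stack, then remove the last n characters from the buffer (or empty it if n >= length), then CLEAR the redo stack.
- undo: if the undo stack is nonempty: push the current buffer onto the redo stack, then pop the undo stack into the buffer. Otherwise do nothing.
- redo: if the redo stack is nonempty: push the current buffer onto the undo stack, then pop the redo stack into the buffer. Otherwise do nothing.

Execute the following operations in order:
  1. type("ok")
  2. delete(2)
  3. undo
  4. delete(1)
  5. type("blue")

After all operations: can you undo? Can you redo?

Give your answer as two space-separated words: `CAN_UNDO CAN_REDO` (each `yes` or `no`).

Answer: yes no

Derivation:
After op 1 (type): buf='ok' undo_depth=1 redo_depth=0
After op 2 (delete): buf='(empty)' undo_depth=2 redo_depth=0
After op 3 (undo): buf='ok' undo_depth=1 redo_depth=1
After op 4 (delete): buf='o' undo_depth=2 redo_depth=0
After op 5 (type): buf='oblue' undo_depth=3 redo_depth=0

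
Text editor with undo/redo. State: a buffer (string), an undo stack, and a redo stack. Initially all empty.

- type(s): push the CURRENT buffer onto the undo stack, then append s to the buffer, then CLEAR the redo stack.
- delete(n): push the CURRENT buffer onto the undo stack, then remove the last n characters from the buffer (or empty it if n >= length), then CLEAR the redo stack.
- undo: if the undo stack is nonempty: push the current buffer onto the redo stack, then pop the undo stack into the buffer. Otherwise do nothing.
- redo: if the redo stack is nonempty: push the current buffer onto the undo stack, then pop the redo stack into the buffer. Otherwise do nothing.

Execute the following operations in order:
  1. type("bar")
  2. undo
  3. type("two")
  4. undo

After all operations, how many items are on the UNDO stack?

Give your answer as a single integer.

After op 1 (type): buf='bar' undo_depth=1 redo_depth=0
After op 2 (undo): buf='(empty)' undo_depth=0 redo_depth=1
After op 3 (type): buf='two' undo_depth=1 redo_depth=0
After op 4 (undo): buf='(empty)' undo_depth=0 redo_depth=1

Answer: 0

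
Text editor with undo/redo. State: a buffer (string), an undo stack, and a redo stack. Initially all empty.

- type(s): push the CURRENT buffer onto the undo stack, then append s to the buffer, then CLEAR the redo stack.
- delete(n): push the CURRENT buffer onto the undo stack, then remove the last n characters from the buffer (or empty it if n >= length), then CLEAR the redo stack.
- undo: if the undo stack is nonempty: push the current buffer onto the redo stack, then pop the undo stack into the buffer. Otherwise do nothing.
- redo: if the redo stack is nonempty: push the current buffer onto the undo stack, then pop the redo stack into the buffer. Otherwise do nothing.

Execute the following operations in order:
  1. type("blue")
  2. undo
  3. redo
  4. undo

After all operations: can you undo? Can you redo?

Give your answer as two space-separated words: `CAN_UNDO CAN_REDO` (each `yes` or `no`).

Answer: no yes

Derivation:
After op 1 (type): buf='blue' undo_depth=1 redo_depth=0
After op 2 (undo): buf='(empty)' undo_depth=0 redo_depth=1
After op 3 (redo): buf='blue' undo_depth=1 redo_depth=0
After op 4 (undo): buf='(empty)' undo_depth=0 redo_depth=1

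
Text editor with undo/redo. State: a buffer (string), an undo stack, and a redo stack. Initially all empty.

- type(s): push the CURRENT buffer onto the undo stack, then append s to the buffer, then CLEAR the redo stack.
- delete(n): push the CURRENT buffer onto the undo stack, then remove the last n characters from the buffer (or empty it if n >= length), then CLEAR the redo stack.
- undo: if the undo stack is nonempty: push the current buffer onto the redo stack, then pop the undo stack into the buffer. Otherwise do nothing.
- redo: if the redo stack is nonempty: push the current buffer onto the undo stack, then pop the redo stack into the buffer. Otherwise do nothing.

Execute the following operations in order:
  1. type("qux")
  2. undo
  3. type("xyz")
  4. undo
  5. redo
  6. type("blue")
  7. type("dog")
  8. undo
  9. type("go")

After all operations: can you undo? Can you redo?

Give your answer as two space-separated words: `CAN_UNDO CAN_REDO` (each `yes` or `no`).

Answer: yes no

Derivation:
After op 1 (type): buf='qux' undo_depth=1 redo_depth=0
After op 2 (undo): buf='(empty)' undo_depth=0 redo_depth=1
After op 3 (type): buf='xyz' undo_depth=1 redo_depth=0
After op 4 (undo): buf='(empty)' undo_depth=0 redo_depth=1
After op 5 (redo): buf='xyz' undo_depth=1 redo_depth=0
After op 6 (type): buf='xyzblue' undo_depth=2 redo_depth=0
After op 7 (type): buf='xyzbluedog' undo_depth=3 redo_depth=0
After op 8 (undo): buf='xyzblue' undo_depth=2 redo_depth=1
After op 9 (type): buf='xyzbluego' undo_depth=3 redo_depth=0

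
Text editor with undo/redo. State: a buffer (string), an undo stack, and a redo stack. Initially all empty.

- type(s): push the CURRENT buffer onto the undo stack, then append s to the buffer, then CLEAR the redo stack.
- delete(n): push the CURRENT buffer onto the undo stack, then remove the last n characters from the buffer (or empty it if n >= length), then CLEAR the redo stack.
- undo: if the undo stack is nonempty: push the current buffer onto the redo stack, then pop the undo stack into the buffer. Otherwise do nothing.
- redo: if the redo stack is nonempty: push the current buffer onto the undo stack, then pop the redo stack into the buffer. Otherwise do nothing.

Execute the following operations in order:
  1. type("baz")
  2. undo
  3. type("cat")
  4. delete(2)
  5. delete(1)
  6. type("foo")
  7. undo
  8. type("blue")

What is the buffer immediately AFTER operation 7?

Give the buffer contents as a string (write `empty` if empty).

Answer: empty

Derivation:
After op 1 (type): buf='baz' undo_depth=1 redo_depth=0
After op 2 (undo): buf='(empty)' undo_depth=0 redo_depth=1
After op 3 (type): buf='cat' undo_depth=1 redo_depth=0
After op 4 (delete): buf='c' undo_depth=2 redo_depth=0
After op 5 (delete): buf='(empty)' undo_depth=3 redo_depth=0
After op 6 (type): buf='foo' undo_depth=4 redo_depth=0
After op 7 (undo): buf='(empty)' undo_depth=3 redo_depth=1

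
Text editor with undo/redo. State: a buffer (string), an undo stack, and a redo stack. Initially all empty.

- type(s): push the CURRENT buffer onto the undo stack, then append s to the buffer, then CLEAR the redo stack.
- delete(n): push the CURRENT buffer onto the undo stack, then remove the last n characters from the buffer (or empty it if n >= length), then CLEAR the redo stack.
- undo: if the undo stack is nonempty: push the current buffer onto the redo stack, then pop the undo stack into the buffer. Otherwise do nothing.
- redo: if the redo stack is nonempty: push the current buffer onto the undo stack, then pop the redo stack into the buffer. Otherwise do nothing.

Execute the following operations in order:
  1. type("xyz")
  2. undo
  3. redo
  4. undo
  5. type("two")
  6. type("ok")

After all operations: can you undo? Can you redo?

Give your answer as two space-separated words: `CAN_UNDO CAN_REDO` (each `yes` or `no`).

After op 1 (type): buf='xyz' undo_depth=1 redo_depth=0
After op 2 (undo): buf='(empty)' undo_depth=0 redo_depth=1
After op 3 (redo): buf='xyz' undo_depth=1 redo_depth=0
After op 4 (undo): buf='(empty)' undo_depth=0 redo_depth=1
After op 5 (type): buf='two' undo_depth=1 redo_depth=0
After op 6 (type): buf='twook' undo_depth=2 redo_depth=0

Answer: yes no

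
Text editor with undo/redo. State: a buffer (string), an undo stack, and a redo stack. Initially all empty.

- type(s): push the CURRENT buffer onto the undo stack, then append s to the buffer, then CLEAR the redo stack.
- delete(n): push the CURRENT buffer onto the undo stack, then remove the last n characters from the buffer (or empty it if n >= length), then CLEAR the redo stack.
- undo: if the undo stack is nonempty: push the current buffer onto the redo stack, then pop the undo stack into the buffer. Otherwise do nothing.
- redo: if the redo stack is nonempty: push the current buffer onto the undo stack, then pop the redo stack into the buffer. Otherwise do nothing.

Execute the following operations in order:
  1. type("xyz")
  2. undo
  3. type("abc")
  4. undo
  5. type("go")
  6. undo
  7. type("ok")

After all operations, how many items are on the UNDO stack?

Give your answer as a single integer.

Answer: 1

Derivation:
After op 1 (type): buf='xyz' undo_depth=1 redo_depth=0
After op 2 (undo): buf='(empty)' undo_depth=0 redo_depth=1
After op 3 (type): buf='abc' undo_depth=1 redo_depth=0
After op 4 (undo): buf='(empty)' undo_depth=0 redo_depth=1
After op 5 (type): buf='go' undo_depth=1 redo_depth=0
After op 6 (undo): buf='(empty)' undo_depth=0 redo_depth=1
After op 7 (type): buf='ok' undo_depth=1 redo_depth=0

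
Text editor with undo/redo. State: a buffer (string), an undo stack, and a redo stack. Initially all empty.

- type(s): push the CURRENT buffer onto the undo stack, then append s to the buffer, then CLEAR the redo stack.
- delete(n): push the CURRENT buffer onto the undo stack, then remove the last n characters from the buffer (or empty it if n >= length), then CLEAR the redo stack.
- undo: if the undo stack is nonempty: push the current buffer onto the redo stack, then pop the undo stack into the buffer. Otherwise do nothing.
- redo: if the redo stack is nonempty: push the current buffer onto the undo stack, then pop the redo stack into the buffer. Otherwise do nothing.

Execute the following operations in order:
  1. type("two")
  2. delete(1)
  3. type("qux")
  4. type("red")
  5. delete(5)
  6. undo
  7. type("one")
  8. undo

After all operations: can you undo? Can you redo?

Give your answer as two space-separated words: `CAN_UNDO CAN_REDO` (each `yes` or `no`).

After op 1 (type): buf='two' undo_depth=1 redo_depth=0
After op 2 (delete): buf='tw' undo_depth=2 redo_depth=0
After op 3 (type): buf='twqux' undo_depth=3 redo_depth=0
After op 4 (type): buf='twquxred' undo_depth=4 redo_depth=0
After op 5 (delete): buf='twq' undo_depth=5 redo_depth=0
After op 6 (undo): buf='twquxred' undo_depth=4 redo_depth=1
After op 7 (type): buf='twquxredone' undo_depth=5 redo_depth=0
After op 8 (undo): buf='twquxred' undo_depth=4 redo_depth=1

Answer: yes yes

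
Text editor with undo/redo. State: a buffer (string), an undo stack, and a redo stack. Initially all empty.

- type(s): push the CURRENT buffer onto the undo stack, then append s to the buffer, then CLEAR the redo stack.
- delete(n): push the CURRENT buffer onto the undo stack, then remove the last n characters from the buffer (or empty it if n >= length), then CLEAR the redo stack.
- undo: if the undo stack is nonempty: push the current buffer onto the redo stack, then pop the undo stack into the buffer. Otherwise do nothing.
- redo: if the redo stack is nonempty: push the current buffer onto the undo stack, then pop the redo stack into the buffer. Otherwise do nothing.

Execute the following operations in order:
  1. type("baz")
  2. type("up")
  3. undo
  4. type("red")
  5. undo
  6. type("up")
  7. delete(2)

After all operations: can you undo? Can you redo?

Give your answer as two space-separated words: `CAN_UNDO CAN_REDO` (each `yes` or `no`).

After op 1 (type): buf='baz' undo_depth=1 redo_depth=0
After op 2 (type): buf='bazup' undo_depth=2 redo_depth=0
After op 3 (undo): buf='baz' undo_depth=1 redo_depth=1
After op 4 (type): buf='bazred' undo_depth=2 redo_depth=0
After op 5 (undo): buf='baz' undo_depth=1 redo_depth=1
After op 6 (type): buf='bazup' undo_depth=2 redo_depth=0
After op 7 (delete): buf='baz' undo_depth=3 redo_depth=0

Answer: yes no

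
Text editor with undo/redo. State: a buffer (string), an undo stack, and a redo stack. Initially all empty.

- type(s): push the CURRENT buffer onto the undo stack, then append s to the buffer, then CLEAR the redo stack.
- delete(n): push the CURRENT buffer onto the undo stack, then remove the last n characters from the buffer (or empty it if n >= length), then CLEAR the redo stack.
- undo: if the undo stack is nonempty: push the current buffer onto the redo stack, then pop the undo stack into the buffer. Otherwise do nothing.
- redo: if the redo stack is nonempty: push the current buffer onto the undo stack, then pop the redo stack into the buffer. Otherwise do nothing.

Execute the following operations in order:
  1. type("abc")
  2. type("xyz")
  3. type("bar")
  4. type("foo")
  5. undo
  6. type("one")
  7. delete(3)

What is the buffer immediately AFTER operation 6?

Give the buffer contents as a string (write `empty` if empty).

After op 1 (type): buf='abc' undo_depth=1 redo_depth=0
After op 2 (type): buf='abcxyz' undo_depth=2 redo_depth=0
After op 3 (type): buf='abcxyzbar' undo_depth=3 redo_depth=0
After op 4 (type): buf='abcxyzbarfoo' undo_depth=4 redo_depth=0
After op 5 (undo): buf='abcxyzbar' undo_depth=3 redo_depth=1
After op 6 (type): buf='abcxyzbarone' undo_depth=4 redo_depth=0

Answer: abcxyzbarone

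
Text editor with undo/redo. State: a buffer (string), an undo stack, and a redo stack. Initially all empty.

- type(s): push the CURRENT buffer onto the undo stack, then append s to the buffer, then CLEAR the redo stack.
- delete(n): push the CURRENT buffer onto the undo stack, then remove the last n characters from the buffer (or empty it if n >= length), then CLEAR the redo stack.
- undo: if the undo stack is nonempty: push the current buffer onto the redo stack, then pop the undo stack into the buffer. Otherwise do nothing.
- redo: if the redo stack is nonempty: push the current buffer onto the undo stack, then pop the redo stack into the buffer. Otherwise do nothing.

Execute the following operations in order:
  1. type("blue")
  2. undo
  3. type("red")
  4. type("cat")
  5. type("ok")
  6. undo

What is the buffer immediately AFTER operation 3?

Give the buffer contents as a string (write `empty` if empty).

After op 1 (type): buf='blue' undo_depth=1 redo_depth=0
After op 2 (undo): buf='(empty)' undo_depth=0 redo_depth=1
After op 3 (type): buf='red' undo_depth=1 redo_depth=0

Answer: red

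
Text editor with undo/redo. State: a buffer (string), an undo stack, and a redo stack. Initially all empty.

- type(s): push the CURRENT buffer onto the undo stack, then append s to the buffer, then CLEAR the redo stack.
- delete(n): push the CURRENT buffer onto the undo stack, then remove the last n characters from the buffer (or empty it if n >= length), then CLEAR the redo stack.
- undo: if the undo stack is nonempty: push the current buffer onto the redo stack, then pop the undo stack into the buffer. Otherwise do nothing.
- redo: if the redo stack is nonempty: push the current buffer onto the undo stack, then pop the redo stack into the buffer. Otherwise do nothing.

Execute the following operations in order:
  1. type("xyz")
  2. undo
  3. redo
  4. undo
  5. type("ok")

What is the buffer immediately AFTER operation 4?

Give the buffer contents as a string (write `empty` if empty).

Answer: empty

Derivation:
After op 1 (type): buf='xyz' undo_depth=1 redo_depth=0
After op 2 (undo): buf='(empty)' undo_depth=0 redo_depth=1
After op 3 (redo): buf='xyz' undo_depth=1 redo_depth=0
After op 4 (undo): buf='(empty)' undo_depth=0 redo_depth=1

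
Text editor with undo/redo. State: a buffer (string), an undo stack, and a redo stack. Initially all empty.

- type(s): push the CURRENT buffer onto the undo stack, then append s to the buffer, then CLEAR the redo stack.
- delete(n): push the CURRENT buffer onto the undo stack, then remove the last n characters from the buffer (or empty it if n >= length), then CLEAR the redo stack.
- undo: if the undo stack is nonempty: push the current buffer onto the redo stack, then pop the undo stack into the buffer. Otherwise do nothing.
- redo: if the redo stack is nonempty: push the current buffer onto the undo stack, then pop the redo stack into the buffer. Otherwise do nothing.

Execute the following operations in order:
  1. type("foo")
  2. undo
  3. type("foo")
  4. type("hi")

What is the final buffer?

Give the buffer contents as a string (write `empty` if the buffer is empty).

Answer: foohi

Derivation:
After op 1 (type): buf='foo' undo_depth=1 redo_depth=0
After op 2 (undo): buf='(empty)' undo_depth=0 redo_depth=1
After op 3 (type): buf='foo' undo_depth=1 redo_depth=0
After op 4 (type): buf='foohi' undo_depth=2 redo_depth=0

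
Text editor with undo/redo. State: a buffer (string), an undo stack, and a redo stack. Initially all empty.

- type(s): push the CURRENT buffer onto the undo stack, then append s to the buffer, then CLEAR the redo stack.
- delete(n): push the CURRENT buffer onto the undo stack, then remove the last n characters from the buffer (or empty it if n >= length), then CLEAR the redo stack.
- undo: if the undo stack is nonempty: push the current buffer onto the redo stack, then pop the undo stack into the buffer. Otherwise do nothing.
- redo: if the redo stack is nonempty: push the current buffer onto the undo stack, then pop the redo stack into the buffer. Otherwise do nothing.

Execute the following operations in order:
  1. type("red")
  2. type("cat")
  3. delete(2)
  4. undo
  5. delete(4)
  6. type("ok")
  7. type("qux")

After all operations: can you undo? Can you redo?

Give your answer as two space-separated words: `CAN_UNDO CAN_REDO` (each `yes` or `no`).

Answer: yes no

Derivation:
After op 1 (type): buf='red' undo_depth=1 redo_depth=0
After op 2 (type): buf='redcat' undo_depth=2 redo_depth=0
After op 3 (delete): buf='redc' undo_depth=3 redo_depth=0
After op 4 (undo): buf='redcat' undo_depth=2 redo_depth=1
After op 5 (delete): buf='re' undo_depth=3 redo_depth=0
After op 6 (type): buf='reok' undo_depth=4 redo_depth=0
After op 7 (type): buf='reokqux' undo_depth=5 redo_depth=0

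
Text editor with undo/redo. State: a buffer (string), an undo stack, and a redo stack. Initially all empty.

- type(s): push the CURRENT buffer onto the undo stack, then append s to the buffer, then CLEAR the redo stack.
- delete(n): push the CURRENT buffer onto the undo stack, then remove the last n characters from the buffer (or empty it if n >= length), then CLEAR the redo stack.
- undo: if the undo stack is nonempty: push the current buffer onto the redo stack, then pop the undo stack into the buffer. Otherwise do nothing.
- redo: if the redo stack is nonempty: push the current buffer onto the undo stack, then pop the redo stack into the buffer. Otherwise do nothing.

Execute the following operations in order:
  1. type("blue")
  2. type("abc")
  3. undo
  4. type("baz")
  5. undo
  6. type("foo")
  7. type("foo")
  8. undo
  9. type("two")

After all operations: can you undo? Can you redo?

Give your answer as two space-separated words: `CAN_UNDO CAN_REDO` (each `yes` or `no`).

Answer: yes no

Derivation:
After op 1 (type): buf='blue' undo_depth=1 redo_depth=0
After op 2 (type): buf='blueabc' undo_depth=2 redo_depth=0
After op 3 (undo): buf='blue' undo_depth=1 redo_depth=1
After op 4 (type): buf='bluebaz' undo_depth=2 redo_depth=0
After op 5 (undo): buf='blue' undo_depth=1 redo_depth=1
After op 6 (type): buf='bluefoo' undo_depth=2 redo_depth=0
After op 7 (type): buf='bluefoofoo' undo_depth=3 redo_depth=0
After op 8 (undo): buf='bluefoo' undo_depth=2 redo_depth=1
After op 9 (type): buf='bluefootwo' undo_depth=3 redo_depth=0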